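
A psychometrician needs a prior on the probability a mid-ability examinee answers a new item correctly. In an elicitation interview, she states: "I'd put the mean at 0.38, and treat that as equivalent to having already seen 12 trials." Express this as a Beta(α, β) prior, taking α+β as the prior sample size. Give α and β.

Under the effective-sample-size interpretation, Beta(α, β) has prior mean α/(α+β) and prior sample size α+β.
So α+β = 12 and α/(α+β) = 0.38, giving α = 0.38·12 = 4.56 and β = 12 − 4.56 = 7.44.

α = 4.56, β = 7.44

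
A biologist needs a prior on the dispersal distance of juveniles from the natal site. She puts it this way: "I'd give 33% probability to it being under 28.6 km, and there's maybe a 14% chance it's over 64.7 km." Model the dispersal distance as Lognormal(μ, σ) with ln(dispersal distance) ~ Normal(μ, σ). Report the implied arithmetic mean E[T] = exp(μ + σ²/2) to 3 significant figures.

If T ~ Lognormal(μ,σ) then ln T ~ Normal(μ,σ), so the p-quantile of ln T is μ + z_p·σ.
ln(28.6) = 3.353 and ln(64.7) = 4.17; z_{0.33} = -0.4399, z_{0.86} = 1.08.
σ = (4.17 − 3.353)/(1.08 − (-0.4399)) = 0.537.
μ = 3.353 − (-0.4399)·0.537 = 3.590.
E[T] = exp(μ + σ²/2) = exp(3.590 + 0.1442) = 41.8 km.

E[T] ≈ 41.8 km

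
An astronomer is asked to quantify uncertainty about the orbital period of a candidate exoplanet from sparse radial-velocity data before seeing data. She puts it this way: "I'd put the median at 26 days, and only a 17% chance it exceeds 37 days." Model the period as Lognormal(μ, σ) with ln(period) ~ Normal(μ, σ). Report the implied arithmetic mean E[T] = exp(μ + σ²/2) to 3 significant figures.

E[T] ≈ 27.8 days

If T ~ Lognormal(μ,σ) then ln T ~ Normal(μ,σ), so the p-quantile of ln T is μ + z_p·σ.
ln(26) = 3.258 and ln(37) = 3.611; z_{0.5} = 0, z_{0.83} = 0.9542.
σ = (3.611 − 3.258)/(0.9542 − (0)) = 0.370.
μ = 3.258 − (0)·0.370 = 3.258.
E[T] = exp(μ + σ²/2) = exp(3.258 + 0.0684) = 27.8 days.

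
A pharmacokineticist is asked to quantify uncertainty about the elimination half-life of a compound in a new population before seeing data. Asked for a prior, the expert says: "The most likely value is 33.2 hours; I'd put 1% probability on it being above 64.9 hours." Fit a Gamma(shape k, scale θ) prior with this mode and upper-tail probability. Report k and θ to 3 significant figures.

Gamma(k,θ) with k>1 has mode (k−1)θ, so θ = 33.2/(k−1).
Need P(X < 64.9) = 0.99 with θ tied to k this way. Start at k = 2, θ = 33.2: P(X<64.9) ≈ 0.582.
Too low — raise k to concentrate. Iterating converges to k ≈ 12.
Then θ = 33.2/(12−1) ≈ 3.02.

k ≈ 12, θ ≈ 3.02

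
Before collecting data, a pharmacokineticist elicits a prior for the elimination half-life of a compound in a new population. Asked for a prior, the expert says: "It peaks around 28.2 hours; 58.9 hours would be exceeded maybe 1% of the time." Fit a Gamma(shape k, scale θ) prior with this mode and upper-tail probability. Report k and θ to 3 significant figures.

k ≈ 9.98, θ ≈ 3.14

Gamma(k,θ) with k>1 has mode (k−1)θ, so θ = 28.2/(k−1).
Need P(X < 58.9) = 0.99 with θ tied to k this way. Start at k = 2, θ = 28.2: P(X<58.9) ≈ 0.617.
Too low — raise k to concentrate. Iterating converges to k ≈ 9.98.
Then θ = 28.2/(9.98−1) ≈ 3.14.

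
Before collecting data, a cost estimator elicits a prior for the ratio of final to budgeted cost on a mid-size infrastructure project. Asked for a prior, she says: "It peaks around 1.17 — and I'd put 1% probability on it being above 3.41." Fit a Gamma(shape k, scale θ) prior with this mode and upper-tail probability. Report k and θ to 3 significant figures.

Gamma(k,θ) with k>1 has mode (k−1)θ, so θ = 1.17/(k−1).
Need P(X < 3.41) = 0.99 with θ tied to k this way. Start at k = 2, θ = 1.17: P(X<3.41) ≈ 0.788.
Too low — raise k to concentrate. Iterating converges to k ≈ 4.96.
Then θ = 1.17/(4.96−1) ≈ 0.295.

k ≈ 4.96, θ ≈ 0.295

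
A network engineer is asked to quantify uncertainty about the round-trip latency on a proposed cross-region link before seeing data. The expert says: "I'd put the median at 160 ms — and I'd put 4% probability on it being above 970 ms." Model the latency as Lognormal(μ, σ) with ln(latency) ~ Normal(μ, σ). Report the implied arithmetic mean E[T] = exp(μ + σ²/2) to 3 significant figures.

If T ~ Lognormal(μ,σ) then ln T ~ Normal(μ,σ), so the p-quantile of ln T is μ + z_p·σ.
ln(160) = 5.075 and ln(970) = 6.877; z_{0.5} = 0, z_{0.96} = 1.751.
σ = (6.877 − 5.075)/(1.751 − (0)) = 1.029.
μ = 5.075 − (0)·1.029 = 5.075.
E[T] = exp(μ + σ²/2) = exp(5.075 + 0.5298) = 272 ms.

E[T] ≈ 272 ms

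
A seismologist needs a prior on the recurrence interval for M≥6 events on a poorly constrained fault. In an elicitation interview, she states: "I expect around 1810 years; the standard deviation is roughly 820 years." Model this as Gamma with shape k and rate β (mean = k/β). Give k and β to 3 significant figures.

k ≈ 4.87, β ≈ 0.00269

For Gamma(k, rate β): mean = k/β, variance = k/β², so CV = 1/√k.
CV = SD/mean = 820/1810 = 0.453, hence k = 1/CV² = 4.87.
Then β = k/mean = 4.87/1810 = 0.00269.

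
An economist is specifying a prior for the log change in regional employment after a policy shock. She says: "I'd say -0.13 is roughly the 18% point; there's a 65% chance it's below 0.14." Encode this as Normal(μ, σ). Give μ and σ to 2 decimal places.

μ = 0.06, σ = 0.21

The p-quantile of Normal(μ,σ) is μ + z_p·σ, with z_{0.18} = -0.9154 and z_{0.65} = 0.3853.
Eliminate σ: μ = (z₂·x₁ − z₁·x₂)/(z₂ − z₁) = (0.3853·-0.13 − (-0.9154)·0.14)/1.301 = 0.06.
Then σ = (x₂ − x₁)/(z₂ − z₁) = (0.14 − -0.13)/1.301 = 0.21.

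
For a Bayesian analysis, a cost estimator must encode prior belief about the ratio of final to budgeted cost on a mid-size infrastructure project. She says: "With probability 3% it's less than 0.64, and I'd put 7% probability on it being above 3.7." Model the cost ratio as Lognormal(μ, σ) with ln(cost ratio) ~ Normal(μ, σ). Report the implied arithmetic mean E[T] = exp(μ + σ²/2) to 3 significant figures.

If T ~ Lognormal(μ,σ) then ln T ~ Normal(μ,σ), so the p-quantile of ln T is μ + z_p·σ.
ln(0.64) = -0.4463 and ln(3.7) = 1.308; z_{0.03} = -1.881, z_{0.93} = 1.476.
σ = (1.308 − -0.4463)/(1.476 − (-1.881)) = 0.523.
μ = -0.4463 − (-1.881)·0.523 = 0.537.
E[T] = exp(μ + σ²/2) = exp(0.537 + 0.1366) = 1.96.

E[T] ≈ 1.96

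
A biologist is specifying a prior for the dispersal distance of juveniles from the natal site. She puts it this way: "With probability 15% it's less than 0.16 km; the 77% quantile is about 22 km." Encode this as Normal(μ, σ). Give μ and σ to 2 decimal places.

μ = 12.91, σ = 12.30

For Normal(μ,σ), the p-quantile is μ + z_p·σ. Here z_{0.15} = -1.036, z_{0.77} = 0.7388.
So 0.16 = μ − 1.036σ and 22 = μ + 0.7388σ.
Subtracting: σ = (22 − 0.16)/(0.7388 − (-1.036)) = 12.30.
Then μ = 0.16 − (-1.036)·12.30 = 12.91.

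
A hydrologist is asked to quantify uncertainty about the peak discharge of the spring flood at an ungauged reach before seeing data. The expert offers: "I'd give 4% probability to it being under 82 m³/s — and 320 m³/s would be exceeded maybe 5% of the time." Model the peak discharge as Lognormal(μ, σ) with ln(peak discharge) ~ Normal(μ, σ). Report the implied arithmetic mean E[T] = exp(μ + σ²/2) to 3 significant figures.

If T ~ Lognormal(μ,σ) then ln T ~ Normal(μ,σ), so the p-quantile of ln T is μ + z_p·σ.
ln(82) = 4.407 and ln(320) = 5.768; z_{0.04} = -1.751, z_{0.95} = 1.645.
σ = (5.768 − 4.407)/(1.645 − (-1.751)) = 0.401.
μ = 4.407 − (-1.751)·0.401 = 5.109.
E[T] = exp(μ + σ²/2) = exp(5.109 + 0.0804) = 179 m³/s.

E[T] ≈ 179 m³/s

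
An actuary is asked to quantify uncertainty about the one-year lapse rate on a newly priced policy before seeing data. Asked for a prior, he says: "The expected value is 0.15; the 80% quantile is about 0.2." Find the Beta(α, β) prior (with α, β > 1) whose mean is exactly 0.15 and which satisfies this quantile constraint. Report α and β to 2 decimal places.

α ≈ 4.82, β ≈ 27.30

With mean 0.15 fixed, write α = 0.15s, β = 0.85s where s = α+β.
Need P(θ < 0.2) = 0.8 under Beta(0.15s, 0.85s). Normal approximation: (q−m)/√(m(1−m)/s) ≈ z_{0.8} = 0.842, so s ≈ 0.15·0.85·(0.842)²/(0.2−0.15)² = 36.1.
At s = 36.1: P(θ<0.2) ≈ 0.811. Adjusting to match 0.8 gives s ≈ 32.12.
So α = 0.15·32.12 ≈ 4.82, β = 0.85·32.12 ≈ 27.30.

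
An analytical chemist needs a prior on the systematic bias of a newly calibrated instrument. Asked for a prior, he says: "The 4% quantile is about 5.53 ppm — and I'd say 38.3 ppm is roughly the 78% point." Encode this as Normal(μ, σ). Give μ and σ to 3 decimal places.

μ = 28.270, σ = 12.989

The p-quantile of Normal(μ,σ) is μ + z_p·σ, with z_{0.04} = -1.751 and z_{0.78} = 0.7722.
Eliminate σ: μ = (z₂·x₁ − z₁·x₂)/(z₂ − z₁) = (0.7722·5.53 − (-1.751)·38.3)/2.523 = 28.270.
Then σ = (x₂ − x₁)/(z₂ − z₁) = (38.3 − 5.53)/2.523 = 12.989.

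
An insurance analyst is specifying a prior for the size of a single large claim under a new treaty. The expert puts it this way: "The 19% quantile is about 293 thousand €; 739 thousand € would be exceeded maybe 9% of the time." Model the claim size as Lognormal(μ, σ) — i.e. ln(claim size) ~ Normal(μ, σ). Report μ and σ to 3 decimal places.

If T ~ Lognormal(μ,σ) then ln T ~ Normal(μ,σ), so the p-quantile of ln T is μ + z_p·σ.
ln(293) = 5.68 and ln(739) = 6.605; z_{0.19} = -0.8779, z_{0.91} = 1.341.
σ = (6.605 − 5.68)/(1.341 − (-0.8779)) = 0.417.
μ = 5.68 − (-0.8779)·0.417 = 6.046.

μ ≈ 6.046, σ ≈ 0.417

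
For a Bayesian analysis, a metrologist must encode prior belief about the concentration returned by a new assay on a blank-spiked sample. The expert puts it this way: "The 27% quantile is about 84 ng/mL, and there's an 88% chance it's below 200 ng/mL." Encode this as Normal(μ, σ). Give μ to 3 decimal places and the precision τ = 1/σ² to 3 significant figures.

The p-quantile of Normal(μ,σ) is μ + z_p·σ, with z_{0.27} = -0.6128 and z_{0.88} = 1.175.
Eliminate σ: μ = (z₂·x₁ − z₁·x₂)/(z₂ − z₁) = (1.175·84 − (-0.6128)·200)/1.788 = 123.762.
Then σ = (x₂ − x₁)/(z₂ − z₁) = (200 − 84)/1.788 = 64.884.
Precision τ = 1/σ² = 1/64.88² = 0.000238.

μ = 123.762, τ = 0.000238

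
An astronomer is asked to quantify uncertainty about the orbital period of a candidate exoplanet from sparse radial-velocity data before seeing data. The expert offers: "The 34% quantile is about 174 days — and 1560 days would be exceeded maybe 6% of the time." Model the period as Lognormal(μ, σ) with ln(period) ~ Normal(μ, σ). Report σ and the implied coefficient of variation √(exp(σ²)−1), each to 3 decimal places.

If T ~ Lognormal(μ,σ) then ln T ~ Normal(μ,σ), so the p-quantile of ln T is μ + z_p·σ.
ln(174) = 5.159 and ln(1560) = 7.352; z_{0.34} = -0.4125, z_{0.94} = 1.555.
σ = (7.352 − 5.159)/(1.555 − (-0.4125)) = 1.115.
μ = 5.159 − (-0.4125)·1.115 = 5.619.
CV = √(exp(σ²)−1) = √(exp(1.2431)−1) = 1.570.

σ ≈ 1.115, CV ≈ 1.570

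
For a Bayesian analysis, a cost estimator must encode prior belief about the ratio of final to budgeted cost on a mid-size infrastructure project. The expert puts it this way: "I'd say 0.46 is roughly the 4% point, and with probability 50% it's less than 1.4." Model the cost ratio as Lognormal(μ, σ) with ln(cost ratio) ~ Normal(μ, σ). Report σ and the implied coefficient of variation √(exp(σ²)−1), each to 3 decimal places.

σ ≈ 0.636, CV ≈ 0.706

If T ~ Lognormal(μ,σ) then ln T ~ Normal(μ,σ), so the p-quantile of ln T is μ + z_p·σ.
ln(0.46) = -0.7765 and ln(1.4) = 0.3365; z_{0.04} = -1.751, z_{0.5} = 0.
σ = (0.3365 − -0.7765)/(0 − (-1.751)) = 0.636.
μ = -0.7765 − (-1.751)·0.636 = 0.336.
CV = √(exp(σ²)−1) = √(exp(0.4042)−1) = 0.706.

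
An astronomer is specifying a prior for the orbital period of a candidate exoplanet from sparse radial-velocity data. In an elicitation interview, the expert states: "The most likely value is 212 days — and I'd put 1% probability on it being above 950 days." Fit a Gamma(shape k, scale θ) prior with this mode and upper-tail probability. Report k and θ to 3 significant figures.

k ≈ 2.8, θ ≈ 118

Gamma(k,θ) with k>1 has mode (k−1)θ, so θ = 212/(k−1).
Need P(X < 950) = 0.99 with θ tied to k this way. Start at k = 2, θ = 212: P(X<950) ≈ 0.938.
Too low — raise k to concentrate. Iterating converges to k ≈ 2.8.
Then θ = 212/(2.8−1) ≈ 118.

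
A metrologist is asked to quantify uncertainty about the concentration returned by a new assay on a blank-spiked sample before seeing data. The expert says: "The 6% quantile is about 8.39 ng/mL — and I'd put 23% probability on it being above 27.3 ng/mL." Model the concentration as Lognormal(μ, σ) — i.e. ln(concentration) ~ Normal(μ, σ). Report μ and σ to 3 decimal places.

μ ≈ 2.927, σ ≈ 0.514

If T ~ Lognormal(μ,σ) then ln T ~ Normal(μ,σ), so the p-quantile of ln T is μ + z_p·σ.
ln(8.39) = 2.127 and ln(27.3) = 3.307; z_{0.06} = -1.555, z_{0.77} = 0.7388.
σ = (3.307 − 2.127)/(0.7388 − (-1.555)) = 0.514.
μ = 2.127 − (-1.555)·0.514 = 2.927.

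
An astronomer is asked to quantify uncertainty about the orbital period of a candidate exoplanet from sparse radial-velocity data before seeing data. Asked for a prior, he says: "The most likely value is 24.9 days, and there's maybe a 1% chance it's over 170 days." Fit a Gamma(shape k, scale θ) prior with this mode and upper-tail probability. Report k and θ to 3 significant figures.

Gamma(k,θ) with k>1 has mode (k−1)θ, so θ = 24.9/(k−1).
Need P(X < 170) = 0.99 with θ tied to k this way. Start at k = 2, θ = 24.9: P(X<170) ≈ 0.992.
Too high — lower k to spread out. Iterating converges to k ≈ 1.96.
Then θ = 24.9/(1.96−1) ≈ 25.9.

k ≈ 1.96, θ ≈ 25.9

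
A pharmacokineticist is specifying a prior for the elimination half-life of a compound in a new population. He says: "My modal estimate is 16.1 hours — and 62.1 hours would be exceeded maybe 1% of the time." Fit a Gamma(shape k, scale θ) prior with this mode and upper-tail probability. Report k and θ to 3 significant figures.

k ≈ 3.32, θ ≈ 6.95

Gamma(k,θ) with k>1 has mode (k−1)θ, so θ = 16.1/(k−1).
Need P(X < 62.1) = 0.99 with θ tied to k this way. Start at k = 2, θ = 16.1: P(X<62.1) ≈ 0.897.
Too low — raise k to concentrate. Iterating converges to k ≈ 3.32.
Then θ = 16.1/(3.32−1) ≈ 6.95.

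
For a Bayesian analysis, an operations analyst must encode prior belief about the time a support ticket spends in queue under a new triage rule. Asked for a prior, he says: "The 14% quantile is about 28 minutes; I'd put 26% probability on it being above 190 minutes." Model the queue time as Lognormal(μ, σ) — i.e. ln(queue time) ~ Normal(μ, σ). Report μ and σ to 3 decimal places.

If T ~ Lognormal(μ,σ) then ln T ~ Normal(μ,σ), so the p-quantile of ln T is μ + z_p·σ.
ln(28) = 3.332 and ln(190) = 5.247; z_{0.14} = -1.08, z_{0.74} = 0.6433.
σ = (5.247 − 3.332)/(0.6433 − (-1.08)) = 1.111.
μ = 3.332 − (-1.08)·1.111 = 4.532.

μ ≈ 4.532, σ ≈ 1.111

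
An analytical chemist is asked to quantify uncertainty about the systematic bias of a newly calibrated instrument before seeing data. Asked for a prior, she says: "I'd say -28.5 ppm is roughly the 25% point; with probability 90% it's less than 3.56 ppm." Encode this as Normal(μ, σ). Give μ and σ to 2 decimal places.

For Normal(μ,σ), the p-quantile is μ + z_p·σ. Here z_{0.25} = -0.6745, z_{0.9} = 1.282.
So -28.5 = μ − 0.6745σ and 3.56 = μ + 1.282σ.
Subtracting: σ = (3.56 − -28.5)/(1.282 − (-0.6745)) = 16.39.
Then μ = -28.5 − (-0.6745)·16.39 = -17.44.

μ = -17.44, σ = 16.39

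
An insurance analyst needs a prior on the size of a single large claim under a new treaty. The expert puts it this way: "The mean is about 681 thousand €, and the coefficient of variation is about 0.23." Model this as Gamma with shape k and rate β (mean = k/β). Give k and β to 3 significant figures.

k ≈ 18.9, β ≈ 0.0278

For Gamma(k, rate β): mean = k/β, variance = k/β², so CV = 1/√k.
CV = 0.23, hence k = 1/CV² = 18.9.
Then β = k/mean = 18.9/681 = 0.0278.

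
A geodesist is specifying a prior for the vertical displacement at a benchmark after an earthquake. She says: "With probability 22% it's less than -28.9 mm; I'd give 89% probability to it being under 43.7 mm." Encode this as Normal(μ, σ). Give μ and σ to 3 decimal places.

The p-quantile of Normal(μ,σ) is μ + z_p·σ, with z_{0.22} = -0.7722 and z_{0.89} = 1.227.
Eliminate σ: μ = (z₂·x₁ − z₁·x₂)/(z₂ − z₁) = (1.227·-28.9 − (-0.7722)·43.7)/1.999 = -0.851.
Then σ = (x₂ − x₁)/(z₂ − z₁) = (43.7 − -28.9)/1.999 = 36.323.

μ = -0.851, σ = 36.323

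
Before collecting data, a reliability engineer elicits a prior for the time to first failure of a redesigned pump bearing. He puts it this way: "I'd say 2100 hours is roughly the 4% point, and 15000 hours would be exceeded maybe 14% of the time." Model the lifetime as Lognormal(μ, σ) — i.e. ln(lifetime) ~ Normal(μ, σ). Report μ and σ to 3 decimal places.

μ ≈ 8.866, σ ≈ 0.694

If T ~ Lognormal(μ,σ) then ln T ~ Normal(μ,σ), so the p-quantile of ln T is μ + z_p·σ.
ln(2100) = 7.65 and ln(15000) = 9.616; z_{0.04} = -1.751, z_{0.86} = 1.08.
σ = (9.616 − 7.65)/(1.08 − (-1.751)) = 0.694.
μ = 7.65 − (-1.751)·0.694 = 8.866.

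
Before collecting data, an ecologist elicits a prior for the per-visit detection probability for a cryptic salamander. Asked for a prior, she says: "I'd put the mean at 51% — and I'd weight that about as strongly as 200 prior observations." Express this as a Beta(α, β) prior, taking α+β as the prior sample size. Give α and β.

Under the effective-sample-size interpretation, Beta(α, β) has prior mean α/(α+β) and prior sample size α+β.
So α+β = 200 and α/(α+β) = 0.51, giving α = 0.51·200 = 102 and β = 200 − 102 = 98.

α = 102, β = 98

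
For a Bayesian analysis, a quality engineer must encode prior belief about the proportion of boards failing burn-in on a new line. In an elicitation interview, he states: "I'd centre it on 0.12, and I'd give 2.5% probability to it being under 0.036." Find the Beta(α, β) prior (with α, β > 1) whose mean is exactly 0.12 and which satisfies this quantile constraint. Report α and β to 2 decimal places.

α ≈ 4.18, β ≈ 30.63

With mean 0.12 fixed, write α = 0.12s, β = 0.88s where s = α+β.
Need P(θ < 0.036) = 0.025 under Beta(0.12s, 0.88s). Normal approximation: (q−m)/√(m(1−m)/s) ≈ z_{0.025} = -1.96, so s ≈ 0.12·0.88·(-1.96)²/(0.036−0.12)² = 57.5.
At s = 57.5: P(θ<0.036) ≈ 0.005. Adjusting to match 0.025 gives s ≈ 34.81.
So α = 0.12·34.81 ≈ 4.18, β = 0.88·34.81 ≈ 30.63.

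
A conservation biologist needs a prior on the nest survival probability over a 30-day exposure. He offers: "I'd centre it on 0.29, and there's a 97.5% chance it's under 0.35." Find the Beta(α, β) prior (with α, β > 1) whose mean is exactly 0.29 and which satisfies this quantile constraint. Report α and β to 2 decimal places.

With mean 0.29 fixed, write α = 0.29s, β = 0.71s where s = α+β.
Need P(θ < 0.35) = 0.975 under Beta(0.29s, 0.71s). Normal approximation: (q−m)/√(m(1−m)/s) ≈ z_{0.975} = 1.96, so s ≈ 0.29·0.71·(1.96)²/(0.35−0.29)² = 219.7.
At s = 219.7: P(θ<0.35) ≈ 0.972. Adjusting to match 0.975 gives s ≈ 231.29.
So α = 0.29·231.29 ≈ 67.07, β = 0.71·231.29 ≈ 164.22.

α ≈ 67.07, β ≈ 164.22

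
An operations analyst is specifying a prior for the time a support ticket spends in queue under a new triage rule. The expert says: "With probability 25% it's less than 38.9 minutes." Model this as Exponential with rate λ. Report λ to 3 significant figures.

P(T < 38.9) = 1 − e^(−λ·38.9) = 0.25, so λ = −ln(1−0.25)/38.9 = −ln(0.75)/38.9 = 0.0074.

λ ≈ 0.0074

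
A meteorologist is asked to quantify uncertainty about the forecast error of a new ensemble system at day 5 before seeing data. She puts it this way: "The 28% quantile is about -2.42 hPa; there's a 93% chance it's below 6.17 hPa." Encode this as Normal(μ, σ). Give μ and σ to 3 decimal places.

For Normal(μ,σ), the p-quantile is μ + z_p·σ. Here z_{0.28} = -0.5828, z_{0.93} = 1.476.
So -2.42 = μ − 0.5828σ and 6.17 = μ + 1.476σ.
Subtracting: σ = (6.17 − -2.42)/(1.476 − (-0.5828)) = 4.173.
Then μ = -2.42 − (-0.5828)·4.173 = 0.012.

μ = 0.012, σ = 4.173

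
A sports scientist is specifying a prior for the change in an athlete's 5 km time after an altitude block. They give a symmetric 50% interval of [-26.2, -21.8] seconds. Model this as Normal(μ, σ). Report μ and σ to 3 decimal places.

μ = -24.000, σ = 3.262

A symmetric 50% interval runs μ ± z·σ with z = 0.6745.
Half-width = 2.2, so σ = 2.2/0.6745 = 3.262.
μ is the interval midpoint, -24.000.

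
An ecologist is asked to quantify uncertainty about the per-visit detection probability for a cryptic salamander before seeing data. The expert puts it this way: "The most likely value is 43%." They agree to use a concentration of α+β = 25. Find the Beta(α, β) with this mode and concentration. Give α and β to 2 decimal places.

α = 10.89, β = 14.11

For α,β > 1 the Beta mode is (α−1)/(α+β−2). With α+β = 25, the mode is (α−1)/23.
Set (α−1)/23 = 0.43 → α = 1 + 0.43·23 = 10.89.
β = 25 − α = 14.11.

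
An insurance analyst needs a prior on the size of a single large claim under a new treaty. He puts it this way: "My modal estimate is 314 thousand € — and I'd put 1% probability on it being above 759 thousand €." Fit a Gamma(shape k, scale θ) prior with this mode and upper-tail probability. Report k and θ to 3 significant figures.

k ≈ 7.07, θ ≈ 51.7

Gamma(k,θ) with k>1 has mode (k−1)θ, so θ = 314/(k−1).
Need P(X < 759) = 0.99 with θ tied to k this way. Start at k = 2, θ = 314: P(X<759) ≈ 0.695.
Too low — raise k to concentrate. Iterating converges to k ≈ 7.07.
Then θ = 314/(7.07−1) ≈ 51.7.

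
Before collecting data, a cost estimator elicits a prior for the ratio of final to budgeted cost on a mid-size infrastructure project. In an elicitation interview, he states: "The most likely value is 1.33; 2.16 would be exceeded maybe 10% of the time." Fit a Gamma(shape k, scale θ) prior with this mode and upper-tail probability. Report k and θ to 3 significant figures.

Gamma(k,θ) with k>1 has mode (k−1)θ, so θ = 1.33/(k−1).
Need P(X < 2.16) = 0.9 with θ tied to k this way. Start at k = 2, θ = 1.33: P(X<2.16) ≈ 0.483.
Too low — raise k to concentrate. Iterating converges to k ≈ 9.01.
Then θ = 1.33/(9.01−1) ≈ 0.166.

k ≈ 9.01, θ ≈ 0.166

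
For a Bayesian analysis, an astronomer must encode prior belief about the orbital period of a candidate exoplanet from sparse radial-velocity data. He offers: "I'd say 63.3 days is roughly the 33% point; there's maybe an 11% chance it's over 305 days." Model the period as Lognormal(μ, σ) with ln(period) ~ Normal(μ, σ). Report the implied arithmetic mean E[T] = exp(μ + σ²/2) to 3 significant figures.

If T ~ Lognormal(μ,σ) then ln T ~ Normal(μ,σ), so the p-quantile of ln T is μ + z_p·σ.
ln(63.3) = 4.148 and ln(305) = 5.72; z_{0.33} = -0.4399, z_{0.89} = 1.227.
σ = (5.72 − 4.148)/(1.227 − (-0.4399)) = 0.944.
μ = 4.148 − (-0.4399)·0.944 = 4.563.
E[T] = exp(μ + σ²/2) = exp(4.563 + 0.4452) = 150 days.

E[T] ≈ 150 days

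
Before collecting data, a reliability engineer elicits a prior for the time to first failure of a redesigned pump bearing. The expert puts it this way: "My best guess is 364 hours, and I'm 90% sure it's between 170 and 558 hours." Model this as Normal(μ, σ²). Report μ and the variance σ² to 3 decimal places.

μ = 364.000, σ² = 13910.699

A symmetric 90% interval runs μ ± z·σ with z = 1.645.
Half-width = 194, so σ = 194/1.645 = 117.9436 and σ² = 13910.699.
μ is the stated best guess, 364.000.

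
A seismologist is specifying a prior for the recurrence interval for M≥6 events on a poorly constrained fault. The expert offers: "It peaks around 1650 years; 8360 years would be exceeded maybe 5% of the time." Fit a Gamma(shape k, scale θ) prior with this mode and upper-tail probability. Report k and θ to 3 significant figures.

k ≈ 1.91, θ ≈ 1820

Gamma(k,θ) with k>1 has mode (k−1)θ, so θ = 1650/(k−1).
Need P(X < 8360) = 0.95 with θ tied to k this way. Start at k = 2, θ = 1650: P(X<8360) ≈ 0.962.
Too high — lower k to spread out. Iterating converges to k ≈ 1.91.
Then θ = 1650/(1.91−1) ≈ 1820.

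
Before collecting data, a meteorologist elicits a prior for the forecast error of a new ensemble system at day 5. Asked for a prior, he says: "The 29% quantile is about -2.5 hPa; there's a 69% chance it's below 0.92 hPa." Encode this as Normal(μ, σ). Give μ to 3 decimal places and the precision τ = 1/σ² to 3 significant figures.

μ = -0.696, τ = 0.0941

The p-quantile of Normal(μ,σ) is μ + z_p·σ, with z_{0.29} = -0.5534 and z_{0.69} = 0.4959.
Eliminate σ: μ = (z₂·x₁ − z₁·x₂)/(z₂ − z₁) = (0.4959·-2.5 − (-0.5534)·0.92)/1.049 = -0.696.
Then σ = (x₂ − x₁)/(z₂ − z₁) = (0.92 − -2.5)/1.049 = 3.260.
Precision τ = 1/σ² = 1/3.26² = 0.0941.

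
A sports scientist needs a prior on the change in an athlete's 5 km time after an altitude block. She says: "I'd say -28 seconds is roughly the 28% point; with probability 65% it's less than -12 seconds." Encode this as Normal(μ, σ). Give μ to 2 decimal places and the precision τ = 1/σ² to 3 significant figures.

The p-quantile of Normal(μ,σ) is μ + z_p·σ, with z_{0.28} = -0.5828 and z_{0.65} = 0.3853.
Eliminate σ: μ = (z₂·x₁ − z₁·x₂)/(z₂ − z₁) = (0.3853·-28 − (-0.5828)·-12)/0.9682 = -18.37.
Then σ = (x₂ − x₁)/(z₂ − z₁) = (-12 − -28)/0.9682 = 16.53.
Precision τ = 1/σ² = 1/16.53² = 0.00366.

μ = -18.37, τ = 0.00366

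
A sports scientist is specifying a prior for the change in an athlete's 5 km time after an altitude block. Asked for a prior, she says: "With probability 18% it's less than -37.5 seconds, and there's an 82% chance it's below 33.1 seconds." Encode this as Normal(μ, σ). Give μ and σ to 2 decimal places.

μ = -2.20, σ = 38.56

The p-quantile of Normal(μ,σ) is μ + z_p·σ, with z_{0.18} = -0.9154 and z_{0.82} = 0.9154.
Eliminate σ: μ = (z₂·x₁ − z₁·x₂)/(z₂ − z₁) = (0.9154·-37.5 − (-0.9154)·33.1)/1.831 = -2.20.
Then σ = (x₂ − x₁)/(z₂ − z₁) = (33.1 − -37.5)/1.831 = 38.56.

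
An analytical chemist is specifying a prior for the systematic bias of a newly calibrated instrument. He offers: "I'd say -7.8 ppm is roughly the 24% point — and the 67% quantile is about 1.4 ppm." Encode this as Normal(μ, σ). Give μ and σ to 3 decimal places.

μ = -2.131, σ = 8.026

For Normal(μ,σ), the p-quantile is μ + z_p·σ. Here z_{0.24} = -0.7063, z_{0.67} = 0.4399.
So -7.8 = μ − 0.7063σ and 1.4 = μ + 0.4399σ.
Subtracting: σ = (1.4 − -7.8)/(0.4399 − (-0.7063)) = 8.026.
Then μ = -7.8 − (-0.7063)·8.026 = -2.131.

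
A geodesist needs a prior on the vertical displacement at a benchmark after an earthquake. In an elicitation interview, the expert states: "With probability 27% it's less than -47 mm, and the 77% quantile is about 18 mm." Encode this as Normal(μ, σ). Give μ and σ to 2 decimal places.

For Normal(μ,σ), the p-quantile is μ + z_p·σ. Here z_{0.27} = -0.6128, z_{0.77} = 0.7388.
So -47 = μ − 0.6128σ and 18 = μ + 0.7388σ.
Subtracting: σ = (18 − -47)/(0.7388 − (-0.6128)) = 48.09.
Then μ = -47 − (-0.6128)·48.09 = -17.53.

μ = -17.53, σ = 48.09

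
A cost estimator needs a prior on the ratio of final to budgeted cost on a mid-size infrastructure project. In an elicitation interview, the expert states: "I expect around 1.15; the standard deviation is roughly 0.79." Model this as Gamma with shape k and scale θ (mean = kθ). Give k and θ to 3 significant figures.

k ≈ 2.12, θ ≈ 0.543

For Gamma(k, scale θ): mean = kθ, variance = kθ², so CV = 1/√k.
CV = SD/mean = 0.79/1.15 = 0.687, hence k = 1/CV² = 2.12.
Then θ = mean/k = 1.15/2.12 = 0.543.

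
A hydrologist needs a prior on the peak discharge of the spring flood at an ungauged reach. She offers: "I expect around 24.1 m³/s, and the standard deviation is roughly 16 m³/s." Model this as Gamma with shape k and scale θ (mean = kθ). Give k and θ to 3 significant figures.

For Gamma(k, scale θ): mean = kθ, variance = kθ², so CV = 1/√k.
CV = SD/mean = 16/24.1 = 0.6639, hence k = 1/CV² = 2.27.
Then θ = mean/k = 24.1/2.27 = 10.6.

k ≈ 2.27, θ ≈ 10.6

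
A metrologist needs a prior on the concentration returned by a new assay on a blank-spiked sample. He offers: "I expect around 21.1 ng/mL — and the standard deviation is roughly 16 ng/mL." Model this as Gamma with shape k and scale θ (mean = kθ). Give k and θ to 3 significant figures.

k ≈ 1.74, θ ≈ 12.1

For Gamma(k, scale θ): mean = kθ, variance = kθ², so CV = 1/√k.
CV = SD/mean = 16/21.1 = 0.7583, hence k = 1/CV² = 1.74.
Then θ = mean/k = 21.1/1.74 = 12.1.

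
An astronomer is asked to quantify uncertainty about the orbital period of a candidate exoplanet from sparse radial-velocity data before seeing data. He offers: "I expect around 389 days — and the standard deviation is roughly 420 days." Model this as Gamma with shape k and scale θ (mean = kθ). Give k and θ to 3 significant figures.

For Gamma(k, scale θ): mean = kθ, variance = kθ², so CV = 1/√k.
CV = SD/mean = 420/389 = 1.08, hence k = 1/CV² = 0.858.
Then θ = mean/k = 389/0.858 = 453.

k ≈ 0.858, θ ≈ 453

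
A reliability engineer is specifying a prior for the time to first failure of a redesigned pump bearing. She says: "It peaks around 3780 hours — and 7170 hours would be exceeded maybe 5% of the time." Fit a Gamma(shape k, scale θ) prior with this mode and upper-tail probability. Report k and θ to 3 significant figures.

Gamma(k,θ) with k>1 has mode (k−1)θ, so θ = 3780/(k−1).
Need P(X < 7170) = 0.95 with θ tied to k this way. Start at k = 2, θ = 3780: P(X<7170) ≈ 0.565.
Too low — raise k to concentrate. Iterating converges to k ≈ 7.78.
Then θ = 3780/(7.78−1) ≈ 557.

k ≈ 7.78, θ ≈ 557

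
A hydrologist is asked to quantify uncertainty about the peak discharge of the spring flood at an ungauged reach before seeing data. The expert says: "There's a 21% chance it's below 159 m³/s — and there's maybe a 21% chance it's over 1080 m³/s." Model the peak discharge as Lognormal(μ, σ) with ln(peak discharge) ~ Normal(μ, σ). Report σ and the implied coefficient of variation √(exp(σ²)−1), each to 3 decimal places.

If T ~ Lognormal(μ,σ) then ln T ~ Normal(μ,σ), so the p-quantile of ln T is μ + z_p·σ.
ln(159) = 5.069 and ln(1080) = 6.985; z_{0.21} = -0.8064, z_{0.79} = 0.8064.
σ = (6.985 − 5.069)/(0.8064 − (-0.8064)) = 1.188.
μ = 5.069 − (-0.8064)·1.188 = 6.027.
CV = √(exp(σ²)−1) = √(exp(1.4110)−1) = 1.761.

σ ≈ 1.188, CV ≈ 1.761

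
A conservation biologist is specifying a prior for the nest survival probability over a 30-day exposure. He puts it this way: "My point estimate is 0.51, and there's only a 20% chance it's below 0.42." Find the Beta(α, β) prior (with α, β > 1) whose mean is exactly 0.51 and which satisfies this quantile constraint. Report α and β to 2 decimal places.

With mean 0.51 fixed, write α = 0.51s, β = 0.49s where s = α+β.
Need P(θ < 0.42) = 0.2 under Beta(0.51s, 0.49s). Normal approximation: (q−m)/√(m(1−m)/s) ≈ z_{0.2} = -0.842, so s ≈ 0.51·0.49·(-0.842)²/(0.42−0.51)² = 21.9.
At s = 21.9: P(θ<0.42) ≈ 0.201. Adjusting to match 0.2 gives s ≈ 21.95.
So α = 0.51·21.95 ≈ 11.19, β = 0.49·21.95 ≈ 10.75.

α ≈ 11.19, β ≈ 10.75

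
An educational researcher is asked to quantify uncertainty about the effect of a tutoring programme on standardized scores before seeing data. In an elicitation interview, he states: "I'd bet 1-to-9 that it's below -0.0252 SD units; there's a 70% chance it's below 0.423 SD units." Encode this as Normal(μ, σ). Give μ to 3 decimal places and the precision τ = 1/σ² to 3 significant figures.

The p-quantile of Normal(μ,σ) is μ + z_p·σ, with z_{0.1} = -1.282 and z_{0.7} = 0.5244.
Eliminate σ: μ = (z₂·x₁ − z₁·x₂)/(z₂ − z₁) = (0.5244·-0.0252 − (-1.282)·0.423)/1.806 = 0.293.
Then σ = (x₂ − x₁)/(z₂ − z₁) = (0.423 − -0.0252)/1.806 = 0.248.
Precision τ = 1/σ² = 1/0.2482² = 16.2.

μ = 0.293, τ = 16.2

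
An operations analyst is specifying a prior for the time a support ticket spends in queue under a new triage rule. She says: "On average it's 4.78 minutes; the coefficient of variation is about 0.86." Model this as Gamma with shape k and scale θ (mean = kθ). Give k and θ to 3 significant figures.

k ≈ 1.35, θ ≈ 3.54

For Gamma(k, scale θ): mean = kθ, variance = kθ², so CV = 1/√k.
CV = 0.86, hence k = 1/CV² = 1.35.
Then θ = mean/k = 4.78/1.35 = 3.54.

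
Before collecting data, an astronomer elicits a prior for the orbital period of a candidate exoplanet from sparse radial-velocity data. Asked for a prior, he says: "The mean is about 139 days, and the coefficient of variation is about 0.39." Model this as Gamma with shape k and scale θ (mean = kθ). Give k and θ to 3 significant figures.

k ≈ 6.57, θ ≈ 21.1

For Gamma(k, scale θ): mean = kθ, variance = kθ², so CV = 1/√k.
CV = 0.39, hence k = 1/CV² = 6.57.
Then θ = mean/k = 139/6.57 = 21.1.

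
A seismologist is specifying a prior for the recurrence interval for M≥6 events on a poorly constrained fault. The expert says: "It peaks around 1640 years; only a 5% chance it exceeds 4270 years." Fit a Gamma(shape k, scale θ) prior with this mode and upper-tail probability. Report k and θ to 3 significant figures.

Gamma(k,θ) with k>1 has mode (k−1)θ, so θ = 1640/(k−1).
Need P(X < 4270) = 0.95 with θ tied to k this way. Start at k = 2, θ = 1640: P(X<4270) ≈ 0.733.
Too low — raise k to concentrate. Iterating converges to k ≈ 3.95.
Then θ = 1640/(3.95−1) ≈ 556.

k ≈ 3.95, θ ≈ 556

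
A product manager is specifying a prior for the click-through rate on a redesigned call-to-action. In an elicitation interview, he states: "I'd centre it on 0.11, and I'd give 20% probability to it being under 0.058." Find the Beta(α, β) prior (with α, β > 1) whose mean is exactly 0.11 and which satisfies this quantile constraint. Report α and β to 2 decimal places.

With mean 0.11 fixed, write α = 0.11s, β = 0.89s where s = α+β.
Need P(θ < 0.058) = 0.2 under Beta(0.11s, 0.89s). Normal approximation: (q−m)/√(m(1−m)/s) ≈ z_{0.2} = -0.842, so s ≈ 0.11·0.89·(-0.842)²/(0.058−0.11)² = 25.6.
At s = 25.6: P(θ<0.058) ≈ 0.204. Adjusting to match 0.2 gives s ≈ 26.22.
So α = 0.11·26.22 ≈ 2.88, β = 0.89·26.22 ≈ 23.34.

α ≈ 2.88, β ≈ 23.34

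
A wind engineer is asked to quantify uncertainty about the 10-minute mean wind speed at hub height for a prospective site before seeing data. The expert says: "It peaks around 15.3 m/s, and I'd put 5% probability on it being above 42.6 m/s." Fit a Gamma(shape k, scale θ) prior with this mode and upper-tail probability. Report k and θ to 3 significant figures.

Gamma(k,θ) with k>1 has mode (k−1)θ, so θ = 15.3/(k−1).
Need P(X < 42.6) = 0.95 with θ tied to k this way. Start at k = 2, θ = 15.3: P(X<42.6) ≈ 0.766.
Too low — raise k to concentrate. Iterating converges to k ≈ 3.55.
Then θ = 15.3/(3.55−1) ≈ 5.99.

k ≈ 3.55, θ ≈ 5.99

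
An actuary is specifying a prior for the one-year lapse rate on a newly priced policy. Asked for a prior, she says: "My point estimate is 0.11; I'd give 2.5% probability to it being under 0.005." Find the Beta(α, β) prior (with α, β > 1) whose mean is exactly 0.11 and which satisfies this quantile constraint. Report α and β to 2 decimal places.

With mean 0.11 fixed, write α = 0.11s, β = 0.89s where s = α+β.
Need P(θ < 0.005) = 0.025 under Beta(0.11s, 0.89s). Normal approximation: (q−m)/√(m(1−m)/s) ≈ z_{0.025} = -1.96, so s ≈ 0.11·0.89·(-1.96)²/(0.005−0.11)² = 34.1.
At s = 34.1: P(θ<0.005) ≈ 0.000. Adjusting to match 0.025 gives s ≈ 10.73.
So α = 0.11·10.73 ≈ 1.18, β = 0.89·10.73 ≈ 9.55.

α ≈ 1.18, β ≈ 9.55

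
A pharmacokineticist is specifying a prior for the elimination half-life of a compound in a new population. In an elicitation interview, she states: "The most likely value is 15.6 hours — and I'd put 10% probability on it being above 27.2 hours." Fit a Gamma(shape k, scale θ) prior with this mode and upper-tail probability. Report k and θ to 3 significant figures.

k ≈ 7.14, θ ≈ 2.54

Gamma(k,θ) with k>1 has mode (k−1)θ, so θ = 15.6/(k−1).
Need P(X < 27.2) = 0.9 with θ tied to k this way. Start at k = 2, θ = 15.6: P(X<27.2) ≈ 0.520.
Too low — raise k to concentrate. Iterating converges to k ≈ 7.14.
Then θ = 15.6/(7.14−1) ≈ 2.54.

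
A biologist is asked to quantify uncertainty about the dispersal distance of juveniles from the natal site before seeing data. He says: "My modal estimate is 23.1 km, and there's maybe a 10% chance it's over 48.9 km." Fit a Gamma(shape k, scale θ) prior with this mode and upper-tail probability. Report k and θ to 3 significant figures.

Gamma(k,θ) with k>1 has mode (k−1)θ, so θ = 23.1/(k−1).
Need P(X < 48.9) = 0.9 with θ tied to k this way. Start at k = 2, θ = 23.1: P(X<48.9) ≈ 0.625.
Too low — raise k to concentrate. Iterating converges to k ≈ 4.42.
Then θ = 23.1/(4.42−1) ≈ 6.76.

k ≈ 4.42, θ ≈ 6.76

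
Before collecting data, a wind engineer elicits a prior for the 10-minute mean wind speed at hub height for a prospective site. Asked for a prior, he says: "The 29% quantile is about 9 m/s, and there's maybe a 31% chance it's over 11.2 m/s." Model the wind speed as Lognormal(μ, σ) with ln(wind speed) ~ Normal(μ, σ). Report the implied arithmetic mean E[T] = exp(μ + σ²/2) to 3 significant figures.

E[T] ≈ 10.3 m/s

If T ~ Lognormal(μ,σ) then ln T ~ Normal(μ,σ), so the p-quantile of ln T is μ + z_p·σ.
ln(9) = 2.197 and ln(11.2) = 2.416; z_{0.29} = -0.5534, z_{0.69} = 0.4959.
σ = (2.416 − 2.197)/(0.4959 − (-0.5534)) = 0.208.
μ = 2.197 − (-0.5534)·0.208 = 2.313.
E[T] = exp(μ + σ²/2) = exp(2.313 + 0.0217) = 10.3 m/s.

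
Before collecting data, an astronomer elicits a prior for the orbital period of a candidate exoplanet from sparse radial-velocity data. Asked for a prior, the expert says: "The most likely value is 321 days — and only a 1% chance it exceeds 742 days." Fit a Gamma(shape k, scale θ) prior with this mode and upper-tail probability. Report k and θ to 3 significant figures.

Gamma(k,θ) with k>1 has mode (k−1)θ, so θ = 321/(k−1).
Need P(X < 742) = 0.99 with θ tied to k this way. Start at k = 2, θ = 321: P(X<742) ≈ 0.672.
Too low — raise k to concentrate. Iterating converges to k ≈ 7.8.
Then θ = 321/(7.8−1) ≈ 47.2.

k ≈ 7.8, θ ≈ 47.2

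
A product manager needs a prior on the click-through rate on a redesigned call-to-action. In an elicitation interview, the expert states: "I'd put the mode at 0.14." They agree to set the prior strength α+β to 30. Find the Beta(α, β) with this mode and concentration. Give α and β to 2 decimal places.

α = 4.92, β = 25.08

For α,β > 1 the Beta mode is (α−1)/(α+β−2). With α+β = 30, the mode is (α−1)/28.
Set (α−1)/28 = 0.14 → α = 1 + 0.14·28 = 4.92.
β = 30 − α = 25.08.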